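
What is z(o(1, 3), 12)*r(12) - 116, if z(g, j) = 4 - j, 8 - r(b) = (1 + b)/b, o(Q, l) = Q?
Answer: -514/3 ≈ -171.33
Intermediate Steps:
r(b) = 8 - (1 + b)/b
z(o(1, 3), 12)*r(12) - 116 = (4 - 1*12)*(7 - 1/12) - 116 = (4 - 12)*(7 - 1*1/12) - 116 = -8*(7 - 1/12) - 116 = -8*83/12 - 116 = -166/3 - 116 = -514/3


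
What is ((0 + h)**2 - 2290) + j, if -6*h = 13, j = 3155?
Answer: 31309/36 ≈ 869.69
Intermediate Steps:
h = -13/6 (h = -1/6*13 = -13/6 ≈ -2.1667)
((0 + h)**2 - 2290) + j = ((0 - 13/6)**2 - 2290) + 3155 = ((-13/6)**2 - 2290) + 3155 = (169/36 - 2290) + 3155 = -82271/36 + 3155 = 31309/36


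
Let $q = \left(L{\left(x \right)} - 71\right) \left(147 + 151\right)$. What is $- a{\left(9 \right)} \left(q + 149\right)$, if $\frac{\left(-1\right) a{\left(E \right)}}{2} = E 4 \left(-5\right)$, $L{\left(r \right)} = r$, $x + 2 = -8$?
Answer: $8636040$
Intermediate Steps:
$x = -10$ ($x = -2 - 8 = -10$)
$a{\left(E \right)} = 40 E$ ($a{\left(E \right)} = - 2 E 4 \left(-5\right) = - 2 \cdot 4 E \left(-5\right) = - 2 \left(- 20 E\right) = 40 E$)
$q = -24138$ ($q = \left(-10 - 71\right) \left(147 + 151\right) = \left(-81\right) 298 = -24138$)
$- a{\left(9 \right)} \left(q + 149\right) = - 40 \cdot 9 \left(-24138 + 149\right) = - 360 \left(-23989\right) = \left(-1\right) \left(-8636040\right) = 8636040$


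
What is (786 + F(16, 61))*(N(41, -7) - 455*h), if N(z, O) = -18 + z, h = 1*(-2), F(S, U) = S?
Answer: 748266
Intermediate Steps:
h = -2
(786 + F(16, 61))*(N(41, -7) - 455*h) = (786 + 16)*((-18 + 41) - 455*(-2)) = 802*(23 + 910) = 802*933 = 748266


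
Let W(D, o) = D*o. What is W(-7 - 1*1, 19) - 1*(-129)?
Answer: -23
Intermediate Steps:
W(-7 - 1*1, 19) - 1*(-129) = (-7 - 1*1)*19 - 1*(-129) = (-7 - 1)*19 + 129 = -8*19 + 129 = -152 + 129 = -23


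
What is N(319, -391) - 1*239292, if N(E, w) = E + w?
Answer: -239364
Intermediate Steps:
N(319, -391) - 1*239292 = (319 - 391) - 1*239292 = -72 - 239292 = -239364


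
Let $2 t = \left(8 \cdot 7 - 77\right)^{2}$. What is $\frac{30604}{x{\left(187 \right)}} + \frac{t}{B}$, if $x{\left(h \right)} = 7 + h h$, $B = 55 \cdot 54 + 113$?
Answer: $\frac{23345}{24664} \approx 0.94652$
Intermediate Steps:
$B = 3083$ ($B = 2970 + 113 = 3083$)
$x{\left(h \right)} = 7 + h^{2}$
$t = \frac{441}{2}$ ($t = \frac{\left(8 \cdot 7 - 77\right)^{2}}{2} = \frac{\left(56 - 77\right)^{2}}{2} = \frac{\left(-21\right)^{2}}{2} = \frac{1}{2} \cdot 441 = \frac{441}{2} \approx 220.5$)
$\frac{30604}{x{\left(187 \right)}} + \frac{t}{B} = \frac{30604}{7 + 187^{2}} + \frac{441}{2 \cdot 3083} = \frac{30604}{7 + 34969} + \frac{441}{2} \cdot \frac{1}{3083} = \frac{30604}{34976} + \frac{441}{6166} = 30604 \cdot \frac{1}{34976} + \frac{441}{6166} = \frac{7}{8} + \frac{441}{6166} = \frac{23345}{24664}$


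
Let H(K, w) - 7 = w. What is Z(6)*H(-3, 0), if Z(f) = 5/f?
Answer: 35/6 ≈ 5.8333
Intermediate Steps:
H(K, w) = 7 + w
Z(6)*H(-3, 0) = (5/6)*(7 + 0) = (5*(⅙))*7 = (⅚)*7 = 35/6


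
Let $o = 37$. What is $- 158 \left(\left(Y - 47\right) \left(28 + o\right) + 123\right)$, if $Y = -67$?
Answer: $1151346$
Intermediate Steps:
$- 158 \left(\left(Y - 47\right) \left(28 + o\right) + 123\right) = - 158 \left(\left(-67 - 47\right) \left(28 + 37\right) + 123\right) = - 158 \left(\left(-114\right) 65 + 123\right) = - 158 \left(-7410 + 123\right) = \left(-158\right) \left(-7287\right) = 1151346$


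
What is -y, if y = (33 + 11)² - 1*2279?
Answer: 343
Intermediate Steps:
y = -343 (y = 44² - 2279 = 1936 - 2279 = -343)
-y = -1*(-343) = 343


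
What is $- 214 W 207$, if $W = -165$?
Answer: $7309170$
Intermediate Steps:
$- 214 W 207 = \left(-214\right) \left(-165\right) 207 = 35310 \cdot 207 = 7309170$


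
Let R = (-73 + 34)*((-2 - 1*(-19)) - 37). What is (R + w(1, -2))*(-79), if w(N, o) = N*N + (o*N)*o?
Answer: -62015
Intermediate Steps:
w(N, o) = N**2 + N*o**2 (w(N, o) = N**2 + (N*o)*o = N**2 + N*o**2)
R = 780 (R = -39*((-2 + 19) - 37) = -39*(17 - 37) = -39*(-20) = 780)
(R + w(1, -2))*(-79) = (780 + 1*(1 + (-2)**2))*(-79) = (780 + 1*(1 + 4))*(-79) = (780 + 1*5)*(-79) = (780 + 5)*(-79) = 785*(-79) = -62015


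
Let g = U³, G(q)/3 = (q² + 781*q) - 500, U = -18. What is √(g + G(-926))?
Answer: 3*√43942 ≈ 628.87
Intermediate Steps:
G(q) = -1500 + 3*q² + 2343*q (G(q) = 3*((q² + 781*q) - 500) = 3*(-500 + q² + 781*q) = -1500 + 3*q² + 2343*q)
g = -5832 (g = (-18)³ = -5832)
√(g + G(-926)) = √(-5832 + (-1500 + 3*(-926)² + 2343*(-926))) = √(-5832 + (-1500 + 3*857476 - 2169618)) = √(-5832 + (-1500 + 2572428 - 2169618)) = √(-5832 + 401310) = √395478 = 3*√43942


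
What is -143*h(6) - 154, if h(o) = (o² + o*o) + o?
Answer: -11308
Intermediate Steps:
h(o) = o + 2*o² (h(o) = (o² + o²) + o = 2*o² + o = o + 2*o²)
-143*h(6) - 154 = -858*(1 + 2*6) - 154 = -858*(1 + 12) - 154 = -858*13 - 154 = -143*78 - 154 = -11154 - 154 = -11308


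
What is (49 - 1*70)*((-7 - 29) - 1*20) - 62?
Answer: 1114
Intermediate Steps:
(49 - 1*70)*((-7 - 29) - 1*20) - 62 = (49 - 70)*(-36 - 20) - 62 = -21*(-56) - 62 = 1176 - 62 = 1114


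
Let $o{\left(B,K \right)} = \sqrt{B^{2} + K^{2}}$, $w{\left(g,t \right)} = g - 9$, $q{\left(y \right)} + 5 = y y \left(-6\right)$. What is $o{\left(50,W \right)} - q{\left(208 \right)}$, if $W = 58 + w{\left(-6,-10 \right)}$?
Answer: $259589 + \sqrt{4349} \approx 2.5966 \cdot 10^{5}$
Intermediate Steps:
$q{\left(y \right)} = -5 - 6 y^{2}$ ($q{\left(y \right)} = -5 + y y \left(-6\right) = -5 + y^{2} \left(-6\right) = -5 - 6 y^{2}$)
$w{\left(g,t \right)} = -9 + g$
$W = 43$ ($W = 58 - 15 = 43$)
$o{\left(50,W \right)} - q{\left(208 \right)} = \sqrt{50^{2} + 43^{2}} - \left(-5 - 6 \cdot 208^{2}\right) = \sqrt{2500 + 1849} - \left(-5 - 259584\right) = \sqrt{4349} - \left(-5 - 259584\right) = \sqrt{4349} - -259589 = \sqrt{4349} + 259589 = 259589 + \sqrt{4349}$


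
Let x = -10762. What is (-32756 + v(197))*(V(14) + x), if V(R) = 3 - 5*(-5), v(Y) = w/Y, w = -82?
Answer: 69266652276/197 ≈ 3.5161e+8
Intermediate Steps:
v(Y) = -82/Y
V(R) = 28 (V(R) = 3 + 25 = 28)
(-32756 + v(197))*(V(14) + x) = (-32756 - 82/197)*(28 - 10762) = (-32756 - 82*1/197)*(-10734) = (-32756 - 82/197)*(-10734) = -6453014/197*(-10734) = 69266652276/197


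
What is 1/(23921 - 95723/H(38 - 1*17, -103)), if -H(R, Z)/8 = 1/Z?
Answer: -8/9668101 ≈ -8.2746e-7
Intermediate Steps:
H(R, Z) = -8/Z
1/(23921 - 95723/H(38 - 1*17, -103)) = 1/(23921 - 95723/((-8/(-103)))) = 1/(23921 - 95723/((-8*(-1/103)))) = 1/(23921 - 95723/8/103) = 1/(23921 - 95723*103/8) = 1/(23921 - 9859469/8) = 1/(-9668101/8) = -8/9668101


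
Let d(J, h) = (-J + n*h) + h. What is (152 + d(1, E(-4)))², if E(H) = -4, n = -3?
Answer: 25281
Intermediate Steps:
d(J, h) = -J - 2*h (d(J, h) = (-J - 3*h) + h = -J - 2*h)
(152 + d(1, E(-4)))² = (152 + (-1*1 - 2*(-4)))² = (152 + (-1 + 8))² = (152 + 7)² = 159² = 25281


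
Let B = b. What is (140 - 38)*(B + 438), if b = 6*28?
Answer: 61812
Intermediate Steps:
b = 168
B = 168
(140 - 38)*(B + 438) = (140 - 38)*(168 + 438) = 102*606 = 61812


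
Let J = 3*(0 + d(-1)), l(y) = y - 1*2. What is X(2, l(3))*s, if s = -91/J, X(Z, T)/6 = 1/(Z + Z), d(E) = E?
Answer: 91/2 ≈ 45.500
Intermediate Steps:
l(y) = -2 + y (l(y) = y - 2 = -2 + y)
J = -3 (J = 3*(0 - 1) = 3*(-1) = -3)
X(Z, T) = 3/Z (X(Z, T) = 6/(Z + Z) = 6/((2*Z)) = 6*(1/(2*Z)) = 3/Z)
s = 91/3 (s = -91/(-3) = -91*(-⅓) = 91/3 ≈ 30.333)
X(2, l(3))*s = (3/2)*(91/3) = 91/2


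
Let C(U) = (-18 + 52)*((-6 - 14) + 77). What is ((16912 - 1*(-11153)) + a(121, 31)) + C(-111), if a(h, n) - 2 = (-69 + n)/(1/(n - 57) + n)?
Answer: 24153037/805 ≈ 30004.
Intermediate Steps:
a(h, n) = 2 + (-69 + n)/(n + 1/(-57 + n)) (a(h, n) = 2 + (-69 + n)/(1/(n - 57) + n) = 2 + (-69 + n)/(1/(-57 + n) + n) = 2 + (-69 + n)/(n + 1/(-57 + n)))
C(U) = 1938 (C(U) = 34*(-20 + 77) = 34*57 = 1938)
((16912 - 1*(-11153)) + a(121, 31)) + C(-111) = ((16912 - 1*(-11153)) + (3935 - 240*31 + 3*31²)/(1 + 31² - 57*31)) + 1938 = ((16912 + 11153) + (3935 - 7440 + 3*961)/(1 + 961 - 1767)) + 1938 = (28065 + (3935 - 7440 + 2883)/(-805)) + 1938 = (28065 - 1/805*(-622)) + 1938 = (28065 + 622/805) + 1938 = 22592947/805 + 1938 = 24153037/805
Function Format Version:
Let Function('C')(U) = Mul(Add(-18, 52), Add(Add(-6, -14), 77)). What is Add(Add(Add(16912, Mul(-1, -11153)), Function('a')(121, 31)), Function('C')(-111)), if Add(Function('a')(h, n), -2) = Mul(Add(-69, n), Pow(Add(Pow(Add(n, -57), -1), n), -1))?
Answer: Rational(24153037, 805) ≈ 30004.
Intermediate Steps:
Function('a')(h, n) = Add(2, Mul(Pow(Add(n, Pow(Add(-57, n), -1)), -1), Add(-69, n))) (Function('a')(h, n) = Add(2, Mul(Add(-69, n), Pow(Add(Pow(Add(n, -57), -1), n), -1))) = Add(2, Mul(Add(-69, n), Pow(Add(Pow(Add(-57, n), -1), n), -1))) = Add(2, Mul(Add(-69, n), Pow(Add(n, Pow(Add(-57, n), -1)), -1))) = Add(2, Mul(Pow(Add(n, Pow(Add(-57, n), -1)), -1), Add(-69, n))))
Function('C')(U) = 1938 (Function('C')(U) = Mul(34, Add(-20, 77)) = Mul(34, 57) = 1938)
Add(Add(Add(16912, Mul(-1, -11153)), Function('a')(121, 31)), Function('C')(-111)) = Add(Add(Add(16912, Mul(-1, -11153)), Mul(Pow(Add(1, Pow(31, 2), Mul(-57, 31)), -1), Add(3935, Mul(-240, 31), Mul(3, Pow(31, 2))))), 1938) = Add(Add(Add(16912, 11153), Mul(Pow(Add(1, 961, -1767), -1), Add(3935, -7440, Mul(3, 961)))), 1938) = Add(Add(28065, Mul(Pow(-805, -1), Add(3935, -7440, 2883))), 1938) = Add(Add(28065, Mul(Rational(-1, 805), -622)), 1938) = Add(Add(28065, Rational(622, 805)), 1938) = Add(Rational(22592947, 805), 1938) = Rational(24153037, 805)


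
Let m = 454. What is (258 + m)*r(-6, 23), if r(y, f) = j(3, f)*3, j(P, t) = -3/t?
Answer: -6408/23 ≈ -278.61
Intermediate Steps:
r(y, f) = -9/f (r(y, f) = -3/f*3 = -9/f)
(258 + m)*r(-6, 23) = (258 + 454)*(-9/23) = 712*(-9*1/23) = 712*(-9/23) = -6408/23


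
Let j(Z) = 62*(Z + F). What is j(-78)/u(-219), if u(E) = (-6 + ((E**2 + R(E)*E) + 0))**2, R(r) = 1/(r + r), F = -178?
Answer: -63488/9198919921 ≈ -6.9017e-6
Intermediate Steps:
R(r) = 1/(2*r)
u(E) = (-11/2 + E**2)**2 (u(E) = (-6 + ((E**2 + (1/(2*E))*E) + 0))**2 = (-6 + ((E**2 + 1/2) + 0))**2 = (-6 + ((1/2 + E**2) + 0))**2 = (-6 + (1/2 + E**2))**2 = (-11/2 + E**2)**2)
j(Z) = -11036 + 62*Z (j(Z) = 62*(Z - 178) = 62*(-178 + Z) = -11036 + 62*Z)
j(-78)/u(-219) = (-11036 + 62*(-78))/(((-11 + 2*(-219)**2)**2/4)) = (-11036 - 4836)/(((-11 + 2*47961)**2/4)) = -15872*4/(-11 + 95922)**2 = -15872/((1/4)*95911**2) = -15872/((1/4)*9198919921) = -15872/9198919921/4 = -15872*4/9198919921 = -63488/9198919921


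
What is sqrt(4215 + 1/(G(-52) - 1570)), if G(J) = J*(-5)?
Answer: sqrt(7233360190)/1310 ≈ 64.923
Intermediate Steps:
G(J) = -5*J
sqrt(4215 + 1/(G(-52) - 1570)) = sqrt(4215 + 1/(-5*(-52) - 1570)) = sqrt(4215 + 1/(260 - 1570)) = sqrt(4215 + 1/(-1310)) = sqrt(4215 - 1/1310) = sqrt(5521649/1310) = sqrt(7233360190)/1310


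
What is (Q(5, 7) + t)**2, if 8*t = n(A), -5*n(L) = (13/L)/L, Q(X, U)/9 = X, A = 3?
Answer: 262018969/129600 ≈ 2021.8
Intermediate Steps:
Q(X, U) = 9*X
n(L) = -13/(5*L**2) (n(L) = -13/L/(5*L) = -13/(5*L**2))
t = -13/360 (t = (-13/5/3**2)/8 = (-13/5*1/9)/8 = (1/8)*(-13/45) = -13/360 ≈ -0.036111)
(Q(5, 7) + t)**2 = (9*5 - 13/360)**2 = (45 - 13/360)**2 = (16187/360)**2 = 262018969/129600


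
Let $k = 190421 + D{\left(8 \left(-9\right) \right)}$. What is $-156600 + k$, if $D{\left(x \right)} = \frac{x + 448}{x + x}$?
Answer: $\frac{608731}{18} \approx 33818.0$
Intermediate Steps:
$D{\left(x \right)} = \frac{448 + x}{2 x}$
$k = \frac{3427531}{18}$ ($k = 190421 + \frac{448 + 8 \left(-9\right)}{2 \cdot 8 \left(-9\right)} = 190421 + \frac{448 - 72}{2 \left(-72\right)} = 190421 + \frac{1}{2} \left(- \frac{1}{72}\right) 376 = 190421 - \frac{47}{18} = \frac{3427531}{18} \approx 1.9042 \cdot 10^{5}$)
$-156600 + k = -156600 + \frac{3427531}{18} = \frac{608731}{18}$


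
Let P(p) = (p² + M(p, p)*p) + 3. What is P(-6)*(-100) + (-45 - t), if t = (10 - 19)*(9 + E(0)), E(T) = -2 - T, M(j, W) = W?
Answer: -7482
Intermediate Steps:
P(p) = 3 + 2*p² (P(p) = (p² + p*p) + 3 = (p² + p²) + 3 = 2*p² + 3 = 3 + 2*p²)
t = -63 (t = (10 - 19)*(9 + (-2 - 1*0)) = -9*(9 + (-2 + 0)) = -9*(9 - 2) = -9*7 = -63)
P(-6)*(-100) + (-45 - t) = (3 + 2*(-6)²)*(-100) + (-45 - 1*(-63)) = (3 + 2*36)*(-100) + (-45 + 63) = (3 + 72)*(-100) + 18 = 75*(-100) + 18 = -7500 + 18 = -7482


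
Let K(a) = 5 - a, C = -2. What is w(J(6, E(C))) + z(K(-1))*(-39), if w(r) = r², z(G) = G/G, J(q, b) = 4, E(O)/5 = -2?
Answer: -23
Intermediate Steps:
E(O) = -10 (E(O) = 5*(-2) = -10)
z(G) = 1
w(J(6, E(C))) + z(K(-1))*(-39) = 4² + 1*(-39) = 16 - 39 = -23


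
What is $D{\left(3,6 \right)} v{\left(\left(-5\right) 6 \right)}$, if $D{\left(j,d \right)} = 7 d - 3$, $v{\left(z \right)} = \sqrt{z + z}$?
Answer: $78 i \sqrt{15} \approx 302.09 i$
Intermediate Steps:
$v{\left(z \right)} = \sqrt{2} \sqrt{z}$ ($v{\left(z \right)} = \sqrt{2 z} = \sqrt{2} \sqrt{z}$)
$D{\left(j,d \right)} = -3 + 7 d$
$D{\left(3,6 \right)} v{\left(\left(-5\right) 6 \right)} = \left(-3 + 7 \cdot 6\right) \sqrt{2} \sqrt{\left(-5\right) 6} = \left(-3 + 42\right) \sqrt{2} \sqrt{-30} = 39 \sqrt{2} i \sqrt{30} = 39 \cdot 2 i \sqrt{15} = 78 i \sqrt{15}$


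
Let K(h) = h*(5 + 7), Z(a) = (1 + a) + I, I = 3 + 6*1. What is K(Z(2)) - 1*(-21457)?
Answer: 21601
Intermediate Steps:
I = 9 (I = 3 + 6 = 9)
Z(a) = 10 + a (Z(a) = (1 + a) + 9 = 10 + a)
K(h) = 12*h (K(h) = h*12 = 12*h)
K(Z(2)) - 1*(-21457) = 12*(10 + 2) - 1*(-21457) = 12*12 + 21457 = 144 + 21457 = 21601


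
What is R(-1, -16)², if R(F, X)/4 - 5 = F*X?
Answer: 7056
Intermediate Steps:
R(F, X) = 20 + 4*F*X (R(F, X) = 20 + 4*(F*X) = 20 + 4*F*X)
R(-1, -16)² = (20 + 4*(-1)*(-16))² = (20 + 64)² = 84² = 7056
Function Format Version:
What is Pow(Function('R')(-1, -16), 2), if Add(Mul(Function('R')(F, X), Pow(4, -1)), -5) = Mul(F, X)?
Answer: 7056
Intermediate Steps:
Function('R')(F, X) = Add(20, Mul(4, F, X)) (Function('R')(F, X) = Add(20, Mul(4, Mul(F, X))) = Add(20, Mul(4, F, X)))
Pow(Function('R')(-1, -16), 2) = Pow(Add(20, Mul(4, -1, -16)), 2) = Pow(Add(20, 64), 2) = Pow(84, 2) = 7056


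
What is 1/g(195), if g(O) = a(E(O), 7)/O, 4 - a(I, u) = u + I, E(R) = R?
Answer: -65/66 ≈ -0.98485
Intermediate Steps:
a(I, u) = 4 - I - u (a(I, u) = 4 - (u + I) = 4 - (I + u) = 4 + (-I - u) = 4 - I - u)
g(O) = (-3 - O)/O (g(O) = (4 - O - 1*7)/O = (4 - O - 7)/O = (-3 - O)/O)
1/g(195) = 1/((-3 - 1*195)/195) = 1/((-3 - 195)/195) = 1/((1/195)*(-198)) = 1/(-66/65) = -65/66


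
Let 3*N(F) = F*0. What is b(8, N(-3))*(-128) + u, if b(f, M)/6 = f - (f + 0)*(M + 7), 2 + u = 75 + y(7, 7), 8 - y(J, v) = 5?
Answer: 36940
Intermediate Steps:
N(F) = 0 (N(F) = (F*0)/3 = (1/3)*0 = 0)
y(J, v) = 3 (y(J, v) = 8 - 1*5 = 8 - 5 = 3)
u = 76 (u = -2 + (75 + 3) = -2 + 78 = 76)
b(f, M) = 6*f - 6*f*(7 + M) (b(f, M) = 6*(f - (f + 0)*(M + 7)) = 6*(f - f*(7 + M)) = 6*f - 6*f*(7 + M))
b(8, N(-3))*(-128) + u = -6*8*(6 + 0)*(-128) + 76 = -6*8*6*(-128) + 76 = -288*(-128) + 76 = 36864 + 76 = 36940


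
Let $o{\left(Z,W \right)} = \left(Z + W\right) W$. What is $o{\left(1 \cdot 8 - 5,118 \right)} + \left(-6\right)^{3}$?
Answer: $14062$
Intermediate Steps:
$o{\left(Z,W \right)} = W \left(W + Z\right)$ ($o{\left(Z,W \right)} = \left(W + Z\right) W = W \left(W + Z\right)$)
$o{\left(1 \cdot 8 - 5,118 \right)} + \left(-6\right)^{3} = 118 \left(118 + \left(1 \cdot 8 - 5\right)\right) + \left(-6\right)^{3} = 118 \left(118 + \left(8 - 5\right)\right) - 216 = 118 \left(118 + 3\right) - 216 = 118 \cdot 121 - 216 = 14278 - 216 = 14062$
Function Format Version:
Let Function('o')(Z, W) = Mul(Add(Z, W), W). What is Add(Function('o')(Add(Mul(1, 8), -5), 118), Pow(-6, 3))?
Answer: 14062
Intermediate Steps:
Function('o')(Z, W) = Mul(W, Add(W, Z)) (Function('o')(Z, W) = Mul(Add(W, Z), W) = Mul(W, Add(W, Z)))
Add(Function('o')(Add(Mul(1, 8), -5), 118), Pow(-6, 3)) = Add(Mul(118, Add(118, Add(Mul(1, 8), -5))), Pow(-6, 3)) = Add(Mul(118, Add(118, Add(8, -5))), -216) = Add(Mul(118, Add(118, 3)), -216) = Add(Mul(118, 121), -216) = Add(14278, -216) = 14062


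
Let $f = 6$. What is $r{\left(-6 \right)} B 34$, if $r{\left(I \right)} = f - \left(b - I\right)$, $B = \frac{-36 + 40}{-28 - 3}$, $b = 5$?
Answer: $\frac{680}{31} \approx 21.935$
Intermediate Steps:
$B = - \frac{4}{31}$ ($B = \frac{4}{-31} = 4 \left(- \frac{1}{31}\right) = - \frac{4}{31} \approx -0.12903$)
$r{\left(I \right)} = 1 + I$ ($r{\left(I \right)} = 6 - \left(5 - I\right) = 6 + \left(-5 + I\right) = 1 + I$)
$r{\left(-6 \right)} B 34 = \left(1 - 6\right) \left(- \frac{4}{31}\right) 34 = \left(-5\right) \left(- \frac{4}{31}\right) 34 = \frac{20}{31} \cdot 34 = \frac{680}{31}$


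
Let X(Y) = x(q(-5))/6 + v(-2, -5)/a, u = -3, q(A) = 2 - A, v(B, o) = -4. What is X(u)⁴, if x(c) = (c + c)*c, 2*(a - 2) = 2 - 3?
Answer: 2825761/81 ≈ 34886.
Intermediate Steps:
a = 3/2 (a = 2 + (2 - 3)/2 = 2 + (½)*(-1) = 2 - ½ = 3/2 ≈ 1.5000)
x(c) = 2*c² (x(c) = (2*c)*c = 2*c²)
X(Y) = 41/3 (X(Y) = (2*(2 - 1*(-5))²)/6 - 4/3/2 = (2*(2 + 5)²)*(⅙) - 4*⅔ = (2*7²)*(⅙) - 8/3 = (2*49)*(⅙) - 8/3 = 98*(⅙) - 8/3 = 49/3 - 8/3 = 41/3)
X(u)⁴ = (41/3)⁴ = 2825761/81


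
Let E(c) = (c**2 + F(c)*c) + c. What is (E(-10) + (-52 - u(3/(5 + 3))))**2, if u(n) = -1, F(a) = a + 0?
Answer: 19321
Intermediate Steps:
F(a) = a
E(c) = c + 2*c**2 (E(c) = (c**2 + c*c) + c = (c**2 + c**2) + c = 2*c**2 + c = c + 2*c**2)
(E(-10) + (-52 - u(3/(5 + 3))))**2 = (-10*(1 + 2*(-10)) + (-52 - 1*(-1)))**2 = (-10*(1 - 20) + (-52 + 1))**2 = (-10*(-19) - 51)**2 = (190 - 51)**2 = 139**2 = 19321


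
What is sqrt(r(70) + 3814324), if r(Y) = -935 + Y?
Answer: sqrt(3813459) ≈ 1952.8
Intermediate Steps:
sqrt(r(70) + 3814324) = sqrt((-935 + 70) + 3814324) = sqrt(-865 + 3814324) = sqrt(3813459)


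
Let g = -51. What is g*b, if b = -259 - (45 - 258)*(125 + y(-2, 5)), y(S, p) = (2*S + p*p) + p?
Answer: -1627104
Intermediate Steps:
y(S, p) = p + p**2 + 2*S (y(S, p) = (2*S + p**2) + p = (p**2 + 2*S) + p = p + p**2 + 2*S)
b = 31904 (b = -259 - (45 - 258)*(125 + (5 + 5**2 + 2*(-2))) = -259 - (-213)*(125 + (5 + 25 - 4)) = -259 - (-213)*(125 + 26) = -259 - (-213)*151 = -259 - 1*(-32163) = -259 + 32163 = 31904)
g*b = -51*31904 = -1627104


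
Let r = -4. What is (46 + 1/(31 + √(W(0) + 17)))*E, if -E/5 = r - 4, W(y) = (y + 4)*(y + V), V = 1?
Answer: 86542/47 - 2*√21/47 ≈ 1841.1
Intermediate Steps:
W(y) = (1 + y)*(4 + y) (W(y) = (y + 4)*(y + 1) = (4 + y)*(1 + y) = (1 + y)*(4 + y))
E = 40 (E = -5*(-4 - 4) = -5*(-8) = 40)
(46 + 1/(31 + √(W(0) + 17)))*E = (46 + 1/(31 + √((4 + 0² + 5*0) + 17)))*40 = (46 + 1/(31 + √((4 + 0 + 0) + 17)))*40 = (46 + 1/(31 + √(4 + 17)))*40 = (46 + 1/(31 + √21))*40 = 1840 + 40/(31 + √21)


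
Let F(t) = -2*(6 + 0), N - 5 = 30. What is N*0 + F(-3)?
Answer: -12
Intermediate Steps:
N = 35 (N = 5 + 30 = 35)
F(t) = -12 (F(t) = -2*6 = -12)
N*0 + F(-3) = 35*0 - 12 = 0 - 12 = -12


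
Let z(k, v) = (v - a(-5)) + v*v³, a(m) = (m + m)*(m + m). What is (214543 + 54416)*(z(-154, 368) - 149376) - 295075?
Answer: 4932576449459537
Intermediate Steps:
a(m) = 4*m² (a(m) = (2*m)*(2*m) = 4*m²)
z(k, v) = -100 + v + v⁴ (z(k, v) = (v - 4*(-5)²) + v*v³ = (v - 4*25) + v⁴ = (v - 1*100) + v⁴ = (v - 100) + v⁴ = (-100 + v) + v⁴ = -100 + v + v⁴)
(214543 + 54416)*(z(-154, 368) - 149376) - 295075 = (214543 + 54416)*((-100 + 368 + 368⁴) - 149376) - 295075 = 268959*((-100 + 368 + 18339659776) - 149376) - 295075 = 268959*(18339660044 - 149376) - 295075 = 268959*18339510668 - 295075 = 4932576449754612 - 295075 = 4932576449459537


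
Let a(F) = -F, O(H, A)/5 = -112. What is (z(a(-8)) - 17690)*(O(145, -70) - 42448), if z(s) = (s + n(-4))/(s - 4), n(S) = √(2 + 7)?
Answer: 760693248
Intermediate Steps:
n(S) = 3 (n(S) = √9 = 3)
O(H, A) = -560 (O(H, A) = 5*(-112) = -560)
z(s) = (3 + s)/(-4 + s) (z(s) = (s + 3)/(s - 4) = (3 + s)/(-4 + s))
(z(a(-8)) - 17690)*(O(145, -70) - 42448) = ((3 - 1*(-8))/(-4 - 1*(-8)) - 17690)*(-560 - 42448) = ((3 + 8)/(-4 + 8) - 17690)*(-43008) = (11/4 - 17690)*(-43008) = -70749/4*(-43008) = 760693248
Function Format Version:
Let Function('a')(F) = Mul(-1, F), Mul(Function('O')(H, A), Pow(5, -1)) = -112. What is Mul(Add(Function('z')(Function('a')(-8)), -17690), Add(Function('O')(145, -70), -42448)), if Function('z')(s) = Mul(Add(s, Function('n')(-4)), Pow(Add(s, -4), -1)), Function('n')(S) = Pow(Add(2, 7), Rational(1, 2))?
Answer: 760693248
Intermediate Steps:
Function('n')(S) = 3 (Function('n')(S) = Pow(9, Rational(1, 2)) = 3)
Function('O')(H, A) = -560 (Function('O')(H, A) = Mul(5, -112) = -560)
Function('z')(s) = Mul(Pow(Add(-4, s), -1), Add(3, s)) (Function('z')(s) = Mul(Add(s, 3), Pow(Add(s, -4), -1)) = Mul(Add(3, s), Pow(Add(-4, s), -1)) = Mul(Pow(Add(-4, s), -1), Add(3, s)))
Mul(Add(Function('z')(Function('a')(-8)), -17690), Add(Function('O')(145, -70), -42448)) = Mul(Add(Mul(Pow(Add(-4, Mul(-1, -8)), -1), Add(3, Mul(-1, -8))), -17690), Add(-560, -42448)) = Mul(Add(Mul(Pow(Add(-4, 8), -1), Add(3, 8)), -17690), -43008) = Mul(Add(Mul(Pow(4, -1), 11), -17690), -43008) = Mul(Add(Mul(Rational(1, 4), 11), -17690), -43008) = Mul(Add(Rational(11, 4), -17690), -43008) = Mul(Rational(-70749, 4), -43008) = 760693248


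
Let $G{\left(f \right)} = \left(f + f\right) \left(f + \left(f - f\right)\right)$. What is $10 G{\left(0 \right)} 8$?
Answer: $0$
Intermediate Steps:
$G{\left(f \right)} = 2 f^{2}$ ($G{\left(f \right)} = 2 f \left(f + 0\right) = 2 f f = 2 f^{2}$)
$10 G{\left(0 \right)} 8 = 10 \cdot 2 \cdot 0^{2} \cdot 8 = 10 \cdot 2 \cdot 0 \cdot 8 = 10 \cdot 0 \cdot 8 = 0 \cdot 8 = 0$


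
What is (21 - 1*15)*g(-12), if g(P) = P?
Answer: -72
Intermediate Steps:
(21 - 1*15)*g(-12) = (21 - 1*15)*(-12) = (21 - 15)*(-12) = 6*(-12) = -72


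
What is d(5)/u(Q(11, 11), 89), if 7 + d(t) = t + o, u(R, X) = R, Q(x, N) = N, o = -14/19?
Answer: -52/209 ≈ -0.24880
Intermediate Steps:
o = -14/19 (o = -14*1/19 = -14/19 ≈ -0.73684)
d(t) = -147/19 + t (d(t) = -7 + (t - 14/19) = -7 + (-14/19 + t) = -147/19 + t)
d(5)/u(Q(11, 11), 89) = (-147/19 + 5)/11 = -52/19*1/11 = -52/209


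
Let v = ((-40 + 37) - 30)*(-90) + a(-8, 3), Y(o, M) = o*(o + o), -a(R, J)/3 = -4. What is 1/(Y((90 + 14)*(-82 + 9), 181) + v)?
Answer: 1/115279910 ≈ 8.6745e-9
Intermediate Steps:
a(R, J) = 12 (a(R, J) = -3*(-4) = 12)
Y(o, M) = 2*o² (Y(o, M) = o*(2*o) = 2*o²)
v = 2982 (v = ((-40 + 37) - 30)*(-90) + 12 = (-3 - 30)*(-90) + 12 = -33*(-90) + 12 = 2970 + 12 = 2982)
1/(Y((90 + 14)*(-82 + 9), 181) + v) = 1/(2*((90 + 14)*(-82 + 9))² + 2982) = 1/(2*(104*(-73))² + 2982) = 1/(2*(-7592)² + 2982) = 1/(2*57638464 + 2982) = 1/(115276928 + 2982) = 1/115279910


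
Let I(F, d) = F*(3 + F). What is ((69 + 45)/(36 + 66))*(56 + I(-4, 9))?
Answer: 1140/17 ≈ 67.059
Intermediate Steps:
((69 + 45)/(36 + 66))*(56 + I(-4, 9)) = ((69 + 45)/(36 + 66))*(56 - 4*(3 - 4)) = (114/102)*(56 - 4*(-1)) = (114*(1/102))*(56 + 4) = (19/17)*60 = 1140/17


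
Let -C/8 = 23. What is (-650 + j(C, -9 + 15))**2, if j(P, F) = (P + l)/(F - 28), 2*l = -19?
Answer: 795973369/1936 ≈ 4.1114e+5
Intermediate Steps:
l = -19/2 (l = (1/2)*(-19) = -19/2 ≈ -9.5000)
C = -184 (C = -8*23 = -184)
j(P, F) = (-19/2 + P)/(-28 + F) (j(P, F) = (P - 19/2)/(F - 28) = (-19/2 + P)/(-28 + F))
(-650 + j(C, -9 + 15))**2 = (-650 + (-19/2 - 184)/(-28 + (-9 + 15)))**2 = (-650 - 387/2/(-28 + 6))**2 = (-650 - 387/2/(-22))**2 = (-650 - 1/22*(-387/2))**2 = (-650 + 387/44)**2 = (-28213/44)**2 = 795973369/1936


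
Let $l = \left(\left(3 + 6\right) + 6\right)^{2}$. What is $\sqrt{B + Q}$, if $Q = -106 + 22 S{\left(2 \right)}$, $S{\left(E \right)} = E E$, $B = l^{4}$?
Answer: $3 \sqrt{284765623} \approx 50625.0$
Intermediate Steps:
$l = 225$ ($l = \left(9 + 6\right)^{2} = 15^{2} = 225$)
$B = 2562890625$ ($B = 225^{4} = 2562890625$)
$S{\left(E \right)} = E^{2}$
$Q = -18$ ($Q = -106 + 22 \cdot 2^{2} = -106 + 22 \cdot 4 = -106 + 88 = -18$)
$\sqrt{B + Q} = \sqrt{2562890625 - 18} = \sqrt{2562890607} = 3 \sqrt{284765623}$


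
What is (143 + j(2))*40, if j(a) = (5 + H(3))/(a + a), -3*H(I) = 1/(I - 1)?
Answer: 17305/3 ≈ 5768.3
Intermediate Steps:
H(I) = -1/(3*(-1 + I)) (H(I) = -1/(3*(I - 1)) = -1/(3*(-1 + I)))
j(a) = 29/(12*a) (j(a) = (5 - 1/(-3 + 3*3))/(a + a) = (5 - 1/(-3 + 9))/((2*a)) = (5 - 1/6)*(1/(2*a)) = (5 - 1*⅙)*(1/(2*a)) = (5 - ⅙)*(1/(2*a)) = 29*(1/(2*a))/6 = 29/(12*a))
(143 + j(2))*40 = (143 + (29/12)/2)*40 = (143 + (29/12)*(½))*40 = (143 + 29/24)*40 = (3461/24)*40 = 17305/3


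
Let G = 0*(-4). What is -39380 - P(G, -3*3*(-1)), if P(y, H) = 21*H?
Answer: -39569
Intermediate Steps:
G = 0
-39380 - P(G, -3*3*(-1)) = -39380 - 21*-3*3*(-1) = -39380 - 21*(-9*(-1)) = -39380 - 21*9 = -39380 - 1*189 = -39380 - 189 = -39569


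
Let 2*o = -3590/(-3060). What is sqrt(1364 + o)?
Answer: sqrt(14197159)/102 ≈ 36.940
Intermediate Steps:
o = 359/612 (o = (-3590/(-3060))/2 = (-3590*(-1/3060))/2 = (1/2)*(359/306) = 359/612 ≈ 0.58660)
sqrt(1364 + o) = sqrt(1364 + 359/612) = sqrt(835127/612) = sqrt(14197159)/102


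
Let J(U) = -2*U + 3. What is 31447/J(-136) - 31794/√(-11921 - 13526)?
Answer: 31447/275 + 31794*I*√25447/25447 ≈ 114.35 + 199.31*I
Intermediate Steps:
J(U) = 3 - 2*U
31447/J(-136) - 31794/√(-11921 - 13526) = 31447/(3 - 2*(-136)) - 31794/√(-11921 - 13526) = 31447/(3 + 272) - 31794*(-I*√25447/25447) = 31447/275 - 31794*(-I*√25447/25447) = 31447*(1/275) - (-31794)*I*√25447/25447 = 31447/275 + 31794*I*√25447/25447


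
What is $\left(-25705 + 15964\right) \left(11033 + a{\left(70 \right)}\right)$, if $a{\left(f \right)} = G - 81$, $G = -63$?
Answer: $-106069749$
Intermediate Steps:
$a{\left(f \right)} = -144$ ($a{\left(f \right)} = -63 - 81 = -144$)
$\left(-25705 + 15964\right) \left(11033 + a{\left(70 \right)}\right) = \left(-25705 + 15964\right) \left(11033 - 144\right) = \left(-9741\right) 10889 = -106069749$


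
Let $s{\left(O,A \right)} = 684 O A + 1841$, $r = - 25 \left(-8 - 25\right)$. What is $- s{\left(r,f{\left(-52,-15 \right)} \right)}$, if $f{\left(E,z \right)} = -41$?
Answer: $23134459$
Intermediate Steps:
$r = 825$ ($r = \left(-25\right) \left(-33\right) = 825$)
$s{\left(O,A \right)} = 1841 + 684 A O$ ($s{\left(O,A \right)} = 684 A O + 1841 = 1841 + 684 A O$)
$- s{\left(r,f{\left(-52,-15 \right)} \right)} = - (1841 + 684 \left(-41\right) 825) = - (1841 - 23136300) = \left(-1\right) \left(-23134459\right) = 23134459$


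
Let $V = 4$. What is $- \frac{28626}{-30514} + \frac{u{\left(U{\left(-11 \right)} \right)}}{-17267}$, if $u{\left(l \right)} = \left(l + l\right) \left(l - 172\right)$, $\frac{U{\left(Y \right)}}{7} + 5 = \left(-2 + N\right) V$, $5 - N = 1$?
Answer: $\frac{343902465}{263442619} \approx 1.3054$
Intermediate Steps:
$N = 4$ ($N = 5 - 1 = 4$)
$U{\left(Y \right)} = 21$ ($U{\left(Y \right)} = -35 + 7 \left(-2 + 4\right) 4 = -35 + 7 \cdot 2 \cdot 4 = -35 + 7 \cdot 8 = -35 + 56 = 21$)
$u{\left(l \right)} = 2 l \left(-172 + l\right)$
$- \frac{28626}{-30514} + \frac{u{\left(U{\left(-11 \right)} \right)}}{-17267} = - \frac{28626}{-30514} + \frac{2 \cdot 21 \left(-172 + 21\right)}{-17267} = \left(-28626\right) \left(- \frac{1}{30514}\right) + 2 \cdot 21 \left(-151\right) \left(- \frac{1}{17267}\right) = \frac{14313}{15257} - - \frac{6342}{17267} = \frac{14313}{15257} + \frac{6342}{17267} = \frac{343902465}{263442619}$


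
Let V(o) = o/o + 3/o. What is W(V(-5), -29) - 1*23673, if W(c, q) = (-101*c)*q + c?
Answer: -22501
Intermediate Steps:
V(o) = 1 + 3/o
W(c, q) = c - 101*c*q (W(c, q) = -101*c*q + c = c - 101*c*q)
W(V(-5), -29) - 1*23673 = ((3 - 5)/(-5))*(1 - 101*(-29)) - 1*23673 = (-1/5*(-2))*(1 + 2929) - 23673 = (2/5)*2930 - 23673 = 1172 - 23673 = -22501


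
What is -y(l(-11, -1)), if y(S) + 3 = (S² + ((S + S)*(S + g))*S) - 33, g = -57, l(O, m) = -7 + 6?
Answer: 151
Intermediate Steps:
l(O, m) = -1
y(S) = -36 + S² + 2*S²*(-57 + S) (y(S) = -3 + ((S² + ((S + S)*(S - 57))*S) - 33) = -3 + ((S² + ((2*S)*(-57 + S))*S) - 33) = -3 + ((S² + (2*S*(-57 + S))*S) - 33) = -3 + ((S² + 2*S²*(-57 + S)) - 33) = -3 + (-33 + S² + 2*S²*(-57 + S)) = -36 + S² + 2*S²*(-57 + S))
-y(l(-11, -1)) = -(-36 - 113*(-1)² + 2*(-1)³) = -(-36 - 113*1 + 2*(-1)) = -(-36 - 113 - 2) = -1*(-151) = 151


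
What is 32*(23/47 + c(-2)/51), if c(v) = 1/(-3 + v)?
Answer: 186176/11985 ≈ 15.534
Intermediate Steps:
32*(23/47 + c(-2)/51) = 32*(23/47 + 1/(-3 - 2*51)) = 32*(23*(1/47) + (1/51)/(-5)) = 32*(23/47 - ⅕*1/51) = 32*(23/47 - 1/255) = 32*(5818/11985) = 186176/11985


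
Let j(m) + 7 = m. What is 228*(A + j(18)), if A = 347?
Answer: 81624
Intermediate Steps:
j(m) = -7 + m
228*(A + j(18)) = 228*(347 + (-7 + 18)) = 228*(347 + 11) = 228*358 = 81624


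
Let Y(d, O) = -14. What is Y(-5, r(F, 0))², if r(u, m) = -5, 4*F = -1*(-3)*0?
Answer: 196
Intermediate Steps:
F = 0 (F = (-1*(-3)*0)/4 = (3*0)/4 = (¼)*0 = 0)
Y(-5, r(F, 0))² = (-14)² = 196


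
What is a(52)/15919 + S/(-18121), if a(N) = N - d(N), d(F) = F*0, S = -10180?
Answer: 162997712/288468199 ≈ 0.56505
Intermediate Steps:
d(F) = 0
a(N) = N (a(N) = N - 1*0 = N + 0 = N)
a(52)/15919 + S/(-18121) = 52/15919 - 10180/(-18121) = 52*(1/15919) - 10180*(-1/18121) = 52/15919 + 10180/18121 = 162997712/288468199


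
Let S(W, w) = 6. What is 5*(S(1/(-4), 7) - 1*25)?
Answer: -95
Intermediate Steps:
5*(S(1/(-4), 7) - 1*25) = 5*(6 - 1*25) = 5*(6 - 25) = 5*(-19) = -95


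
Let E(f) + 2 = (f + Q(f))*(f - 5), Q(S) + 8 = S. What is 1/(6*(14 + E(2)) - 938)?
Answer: -1/794 ≈ -0.0012594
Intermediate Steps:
Q(S) = -8 + S
E(f) = -2 + (-8 + 2*f)*(-5 + f) (E(f) = -2 + (f + (-8 + f))*(f - 5) = -2 + (-8 + 2*f)*(-5 + f))
1/(6*(14 + E(2)) - 938) = 1/(6*(14 + (38 - 18*2 + 2*2²)) - 938) = 1/(6*(14 + (38 - 36 + 2*4)) - 938) = 1/(6*(14 + (38 - 36 + 8)) - 938) = 1/(6*(14 + 10) - 938) = 1/(6*24 - 938) = 1/(144 - 938) = 1/(-794) = -1/794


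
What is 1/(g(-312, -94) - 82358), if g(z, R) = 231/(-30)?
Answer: -10/823657 ≈ -1.2141e-5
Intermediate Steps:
g(z, R) = -77/10 (g(z, R) = 231*(-1/30) = -77/10)
1/(g(-312, -94) - 82358) = 1/(-77/10 - 82358) = 1/(-823657/10) = -10/823657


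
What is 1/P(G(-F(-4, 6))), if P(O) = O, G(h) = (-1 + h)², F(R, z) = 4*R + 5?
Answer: 1/100 ≈ 0.010000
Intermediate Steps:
F(R, z) = 5 + 4*R
1/P(G(-F(-4, 6))) = 1/((-1 - (5 + 4*(-4)))²) = 1/((-1 - (5 - 16))²) = 1/((-1 - 1*(-11))²) = 1/((-1 + 11)²) = 1/(10²) = 1/100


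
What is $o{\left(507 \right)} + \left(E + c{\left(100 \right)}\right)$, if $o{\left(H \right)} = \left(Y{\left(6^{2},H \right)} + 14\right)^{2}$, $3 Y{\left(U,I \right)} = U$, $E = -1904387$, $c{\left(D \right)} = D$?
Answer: $-1903611$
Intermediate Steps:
$Y{\left(U,I \right)} = \frac{U}{3}$
$o{\left(H \right)} = 676$ ($o{\left(H \right)} = \left(\frac{6^{2}}{3} + 14\right)^{2} = \left(\frac{1}{3} \cdot 36 + 14\right)^{2} = \left(12 + 14\right)^{2} = 26^{2} = 676$)
$o{\left(507 \right)} + \left(E + c{\left(100 \right)}\right) = 676 + \left(-1904387 + 100\right) = 676 - 1904287 = -1903611$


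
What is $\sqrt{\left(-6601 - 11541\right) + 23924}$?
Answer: $7 \sqrt{118} \approx 76.039$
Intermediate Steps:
$\sqrt{\left(-6601 - 11541\right) + 23924} = \sqrt{-18142 + 23924} = \sqrt{5782} = 7 \sqrt{118}$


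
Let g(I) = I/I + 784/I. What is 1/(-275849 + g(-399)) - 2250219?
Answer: -35381201435169/15723448 ≈ -2.2502e+6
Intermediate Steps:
g(I) = 1 + 784/I
1/(-275849 + g(-399)) - 2250219 = 1/(-275849 + (784 - 399)/(-399)) - 2250219 = 1/(-275849 - 1/399*385) - 2250219 = 1/(-275849 - 55/57) - 2250219 = 1/(-15723448/57) - 2250219 = -57/15723448 - 2250219 = -35381201435169/15723448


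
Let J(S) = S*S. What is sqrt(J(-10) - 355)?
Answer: I*sqrt(255) ≈ 15.969*I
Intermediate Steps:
J(S) = S**2
sqrt(J(-10) - 355) = sqrt((-10)**2 - 355) = sqrt(100 - 355) = sqrt(-255) = I*sqrt(255)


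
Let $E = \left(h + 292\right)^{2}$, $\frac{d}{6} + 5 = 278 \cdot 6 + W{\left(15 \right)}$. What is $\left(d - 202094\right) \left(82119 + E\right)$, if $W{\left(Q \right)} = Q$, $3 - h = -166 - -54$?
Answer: $-47577897968$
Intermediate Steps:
$h = 115$ ($h = 3 - \left(-166 - -54\right) = 3 - \left(-166 + 54\right) = 3 - -112 = 3 + 112 = 115$)
$d = 10068$ ($d = -30 + 6 \left(278 \cdot 6 + 15\right) = -30 + 6 \left(1668 + 15\right) = -30 + 6 \cdot 1683 = -30 + 10098 = 10068$)
$E = 165649$ ($E = \left(115 + 292\right)^{2} = 407^{2} = 165649$)
$\left(d - 202094\right) \left(82119 + E\right) = \left(10068 - 202094\right) \left(82119 + 165649\right) = \left(-192026\right) 247768 = -47577897968$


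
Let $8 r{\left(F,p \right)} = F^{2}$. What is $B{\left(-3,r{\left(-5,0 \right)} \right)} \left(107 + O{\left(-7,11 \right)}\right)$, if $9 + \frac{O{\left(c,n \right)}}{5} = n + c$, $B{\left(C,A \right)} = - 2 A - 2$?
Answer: $- \frac{1353}{2} \approx -676.5$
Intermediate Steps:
$r{\left(F,p \right)} = \frac{F^{2}}{8}$
$B{\left(C,A \right)} = -2 - 2 A$
$O{\left(c,n \right)} = -45 + 5 c + 5 n$ ($O{\left(c,n \right)} = -45 + 5 \left(n + c\right) = -45 + 5 \left(c + n\right) = -45 + \left(5 c + 5 n\right) = -45 + 5 c + 5 n$)
$B{\left(-3,r{\left(-5,0 \right)} \right)} \left(107 + O{\left(-7,11 \right)}\right) = \left(-2 - 2 \frac{\left(-5\right)^{2}}{8}\right) \left(107 + \left(-45 + 5 \left(-7\right) + 5 \cdot 11\right)\right) = \left(-2 - 2 \cdot \frac{1}{8} \cdot 25\right) \left(107 - 25\right) = \left(-2 - \frac{25}{4}\right) \left(107 - 25\right) = \left(-2 - \frac{25}{4}\right) 82 = \left(- \frac{33}{4}\right) 82 = - \frac{1353}{2}$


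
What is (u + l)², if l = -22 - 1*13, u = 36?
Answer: 1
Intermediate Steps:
l = -35 (l = -22 - 13 = -35)
(u + l)² = (36 - 35)² = 1² = 1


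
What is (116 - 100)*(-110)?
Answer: -1760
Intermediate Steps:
(116 - 100)*(-110) = 16*(-110) = -1760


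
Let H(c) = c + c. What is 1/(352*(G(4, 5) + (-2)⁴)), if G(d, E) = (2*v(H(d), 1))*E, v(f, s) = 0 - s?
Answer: 1/2112 ≈ 0.00047348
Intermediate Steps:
H(c) = 2*c
v(f, s) = -s
G(d, E) = -2*E (G(d, E) = (2*(-1*1))*E = (2*(-1))*E = -2*E)
1/(352*(G(4, 5) + (-2)⁴)) = 1/(352*(-2*5 + (-2)⁴)) = 1/(352*(-10 + 16)) = (1/352)/6 = (1/352)*(⅙) = 1/2112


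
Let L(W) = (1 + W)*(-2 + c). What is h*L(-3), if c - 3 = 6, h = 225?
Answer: -3150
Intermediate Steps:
c = 9 (c = 3 + 6 = 9)
L(W) = 7 + 7*W (L(W) = (1 + W)*(-2 + 9) = (1 + W)*7 = 7 + 7*W)
h*L(-3) = 225*(7 + 7*(-3)) = 225*(7 - 21) = 225*(-14) = -3150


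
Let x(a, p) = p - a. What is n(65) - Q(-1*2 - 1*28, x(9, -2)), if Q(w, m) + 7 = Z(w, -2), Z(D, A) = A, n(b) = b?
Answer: 74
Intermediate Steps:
Q(w, m) = -9 (Q(w, m) = -7 - 2 = -9)
n(65) - Q(-1*2 - 1*28, x(9, -2)) = 65 - 1*(-9) = 65 + 9 = 74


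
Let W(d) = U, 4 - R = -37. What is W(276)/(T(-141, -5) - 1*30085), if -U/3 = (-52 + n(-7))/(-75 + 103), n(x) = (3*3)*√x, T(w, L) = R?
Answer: -39/210308 + 27*I*√7/841232 ≈ -0.00018544 + 8.4917e-5*I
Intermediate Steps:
R = 41 (R = 4 - 1*(-37) = 4 + 37 = 41)
T(w, L) = 41
n(x) = 9*√x
U = 39/7 - 27*I*√7/28 (U = -3*(-52 + 9*√(-7))/(-75 + 103) = -3*(-52 + 9*(I*√7))/28 = -3*(-52 + 9*I*√7)/28 = -3*(-13/7 + 9*I*√7/28) = 39/7 - 27*I*√7/28 ≈ 5.5714 - 2.5513*I)
W(d) = 39/7 - 27*I*√7/28
W(276)/(T(-141, -5) - 1*30085) = (39/7 - 27*I*√7/28)/(41 - 1*30085) = (39/7 - 27*I*√7/28)/(41 - 30085) = (39/7 - 27*I*√7/28)/(-30044) = (39/7 - 27*I*√7/28)*(-1/30044) = -39/210308 + 27*I*√7/841232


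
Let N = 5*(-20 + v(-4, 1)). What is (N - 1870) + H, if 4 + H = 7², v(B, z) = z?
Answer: -1920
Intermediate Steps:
H = 45 (H = -4 + 7² = -4 + 49 = 45)
N = -95 (N = 5*(-20 + 1) = 5*(-19) = -95)
(N - 1870) + H = (-95 - 1870) + 45 = -1965 + 45 = -1920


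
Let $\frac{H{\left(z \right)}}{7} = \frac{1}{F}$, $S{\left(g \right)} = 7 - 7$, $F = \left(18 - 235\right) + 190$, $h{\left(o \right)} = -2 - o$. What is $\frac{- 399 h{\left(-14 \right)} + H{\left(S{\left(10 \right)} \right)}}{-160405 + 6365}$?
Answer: $\frac{129283}{4159080} \approx 0.031085$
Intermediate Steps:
$F = -27$ ($F = -217 + 190 = -27$)
$S{\left(g \right)} = 0$
$H{\left(z \right)} = - \frac{7}{27}$ ($H{\left(z \right)} = \frac{7}{-27} = 7 \left(- \frac{1}{27}\right) = - \frac{7}{27}$)
$\frac{- 399 h{\left(-14 \right)} + H{\left(S{\left(10 \right)} \right)}}{-160405 + 6365} = \frac{- 399 \left(-2 - -14\right) - \frac{7}{27}}{-160405 + 6365} = \frac{- 399 \left(-2 + 14\right) - \frac{7}{27}}{-154040} = \left(\left(-399\right) 12 - \frac{7}{27}\right) \left(- \frac{1}{154040}\right) = \left(-4788 - \frac{7}{27}\right) \left(- \frac{1}{154040}\right) = \left(- \frac{129283}{27}\right) \left(- \frac{1}{154040}\right) = \frac{129283}{4159080}$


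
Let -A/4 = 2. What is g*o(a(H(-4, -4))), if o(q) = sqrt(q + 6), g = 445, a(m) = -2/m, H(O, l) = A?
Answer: 2225/2 ≈ 1112.5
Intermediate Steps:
A = -8 (A = -4*2 = -8)
H(O, l) = -8
o(q) = sqrt(6 + q)
g*o(a(H(-4, -4))) = 445*sqrt(6 - 2/(-8)) = 445*sqrt(6 - 2*(-1/8)) = 445*sqrt(6 + 1/4) = 445*sqrt(25/4) = 445*(5/2) = 2225/2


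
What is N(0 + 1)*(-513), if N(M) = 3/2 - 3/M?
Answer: 1539/2 ≈ 769.50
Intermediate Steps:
N(M) = 3/2 - 3/M (N(M) = 3*(1/2) - 3/M = 3/2 - 3/M)
N(0 + 1)*(-513) = (3/2 - 3/(0 + 1))*(-513) = (3/2 - 3/1)*(-513) = (3/2 - 3*1)*(-513) = (3/2 - 3)*(-513) = -3/2*(-513) = 1539/2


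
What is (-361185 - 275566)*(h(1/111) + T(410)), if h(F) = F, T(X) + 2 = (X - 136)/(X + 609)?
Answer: 124029543535/113109 ≈ 1.0965e+6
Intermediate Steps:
T(X) = -2 + (-136 + X)/(609 + X) (T(X) = -2 + (X - 136)/(X + 609) = -2 + (-136 + X)/(609 + X))
(-361185 - 275566)*(h(1/111) + T(410)) = (-361185 - 275566)*(1/111 + (-1354 - 1*410)/(609 + 410)) = -636751*(1/111 + (-1354 - 410)/1019) = -636751*(1/111 + (1/1019)*(-1764)) = -636751*(1/111 - 1764/1019) = -636751*(-194785/113109) = 124029543535/113109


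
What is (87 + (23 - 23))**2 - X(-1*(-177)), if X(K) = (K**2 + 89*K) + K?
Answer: -39690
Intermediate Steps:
X(K) = K**2 + 90*K
(87 + (23 - 23))**2 - X(-1*(-177)) = (87 + (23 - 23))**2 - (-1*(-177))*(90 - 1*(-177)) = (87 + 0)**2 - 177*(90 + 177) = 87**2 - 177*267 = 7569 - 1*47259 = 7569 - 47259 = -39690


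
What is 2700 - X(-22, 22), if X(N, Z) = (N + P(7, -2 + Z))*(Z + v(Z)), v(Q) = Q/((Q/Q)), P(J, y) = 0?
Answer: 3668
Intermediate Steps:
v(Q) = Q (v(Q) = Q/1 = Q*1 = Q)
X(N, Z) = 2*N*Z (X(N, Z) = (N + 0)*(Z + Z) = N*(2*Z) = 2*N*Z)
2700 - X(-22, 22) = 2700 - 2*(-22)*22 = 2700 - 1*(-968) = 2700 + 968 = 3668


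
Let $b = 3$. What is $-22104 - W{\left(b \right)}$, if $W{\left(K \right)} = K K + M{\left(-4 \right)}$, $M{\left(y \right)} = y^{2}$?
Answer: $-22129$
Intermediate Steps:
$W{\left(K \right)} = 16 + K^{2}$ ($W{\left(K \right)} = K K + \left(-4\right)^{2} = K^{2} + 16 = 16 + K^{2}$)
$-22104 - W{\left(b \right)} = -22104 - \left(16 + 3^{2}\right) = -22104 - \left(16 + 9\right) = -22104 - 25 = -22129$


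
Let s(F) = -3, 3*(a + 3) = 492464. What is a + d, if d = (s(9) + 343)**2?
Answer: 839255/3 ≈ 2.7975e+5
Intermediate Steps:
a = 492455/3 (a = -3 + (1/3)*492464 = -3 + 492464/3 = 492455/3 ≈ 1.6415e+5)
d = 115600 (d = (-3 + 343)**2 = 340**2 = 115600)
a + d = 492455/3 + 115600 = 839255/3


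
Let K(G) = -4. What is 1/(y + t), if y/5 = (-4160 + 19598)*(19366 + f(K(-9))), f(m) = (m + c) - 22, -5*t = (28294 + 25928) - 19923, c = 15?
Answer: 5/7470027951 ≈ 6.6934e-10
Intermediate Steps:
t = -34299/5 (t = -((28294 + 25928) - 19923)/5 = -(54222 - 19923)/5 = -⅕*34299 = -34299/5 ≈ -6859.8)
f(m) = -7 + m (f(m) = (m + 15) - 22 = (15 + m) - 22 = -7 + m)
y = 1494012450 (y = 5*((-4160 + 19598)*(19366 + (-7 - 4))) = 5*(15438*(19366 - 11)) = 5*(15438*19355) = 5*298802490 = 1494012450)
1/(y + t) = 1/(1494012450 - 34299/5) = 1/(7470027951/5) = 5/7470027951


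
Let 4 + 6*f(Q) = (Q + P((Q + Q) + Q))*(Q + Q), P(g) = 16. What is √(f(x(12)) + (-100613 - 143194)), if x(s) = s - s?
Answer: 7*I*√44781/3 ≈ 493.77*I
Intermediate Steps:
x(s) = 0
f(Q) = -⅔ + Q*(16 + Q)/3 (f(Q) = -⅔ + ((Q + 16)*(Q + Q))/6 = -⅔ + ((16 + Q)*(2*Q))/6 = -⅔ + (2*Q*(16 + Q))/6 = -⅔ + Q*(16 + Q)/3)
√(f(x(12)) + (-100613 - 143194)) = √((-⅔ + (⅓)*0² + (16/3)*0) + (-100613 - 143194)) = √((-⅔ + (⅓)*0 + 0) - 243807) = √((-⅔ + 0 + 0) - 243807) = √(-⅔ - 243807) = √(-731423/3) = 7*I*√44781/3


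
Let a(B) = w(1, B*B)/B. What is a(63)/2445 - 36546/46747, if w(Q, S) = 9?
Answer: -625438043/800074905 ≈ -0.78172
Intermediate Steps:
a(B) = 9/B
a(63)/2445 - 36546/46747 = (9/63)/2445 - 36546/46747 = (9*(1/63))*(1/2445) - 36546*1/46747 = (⅐)*(1/2445) - 36546/46747 = 1/17115 - 36546/46747 = -625438043/800074905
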